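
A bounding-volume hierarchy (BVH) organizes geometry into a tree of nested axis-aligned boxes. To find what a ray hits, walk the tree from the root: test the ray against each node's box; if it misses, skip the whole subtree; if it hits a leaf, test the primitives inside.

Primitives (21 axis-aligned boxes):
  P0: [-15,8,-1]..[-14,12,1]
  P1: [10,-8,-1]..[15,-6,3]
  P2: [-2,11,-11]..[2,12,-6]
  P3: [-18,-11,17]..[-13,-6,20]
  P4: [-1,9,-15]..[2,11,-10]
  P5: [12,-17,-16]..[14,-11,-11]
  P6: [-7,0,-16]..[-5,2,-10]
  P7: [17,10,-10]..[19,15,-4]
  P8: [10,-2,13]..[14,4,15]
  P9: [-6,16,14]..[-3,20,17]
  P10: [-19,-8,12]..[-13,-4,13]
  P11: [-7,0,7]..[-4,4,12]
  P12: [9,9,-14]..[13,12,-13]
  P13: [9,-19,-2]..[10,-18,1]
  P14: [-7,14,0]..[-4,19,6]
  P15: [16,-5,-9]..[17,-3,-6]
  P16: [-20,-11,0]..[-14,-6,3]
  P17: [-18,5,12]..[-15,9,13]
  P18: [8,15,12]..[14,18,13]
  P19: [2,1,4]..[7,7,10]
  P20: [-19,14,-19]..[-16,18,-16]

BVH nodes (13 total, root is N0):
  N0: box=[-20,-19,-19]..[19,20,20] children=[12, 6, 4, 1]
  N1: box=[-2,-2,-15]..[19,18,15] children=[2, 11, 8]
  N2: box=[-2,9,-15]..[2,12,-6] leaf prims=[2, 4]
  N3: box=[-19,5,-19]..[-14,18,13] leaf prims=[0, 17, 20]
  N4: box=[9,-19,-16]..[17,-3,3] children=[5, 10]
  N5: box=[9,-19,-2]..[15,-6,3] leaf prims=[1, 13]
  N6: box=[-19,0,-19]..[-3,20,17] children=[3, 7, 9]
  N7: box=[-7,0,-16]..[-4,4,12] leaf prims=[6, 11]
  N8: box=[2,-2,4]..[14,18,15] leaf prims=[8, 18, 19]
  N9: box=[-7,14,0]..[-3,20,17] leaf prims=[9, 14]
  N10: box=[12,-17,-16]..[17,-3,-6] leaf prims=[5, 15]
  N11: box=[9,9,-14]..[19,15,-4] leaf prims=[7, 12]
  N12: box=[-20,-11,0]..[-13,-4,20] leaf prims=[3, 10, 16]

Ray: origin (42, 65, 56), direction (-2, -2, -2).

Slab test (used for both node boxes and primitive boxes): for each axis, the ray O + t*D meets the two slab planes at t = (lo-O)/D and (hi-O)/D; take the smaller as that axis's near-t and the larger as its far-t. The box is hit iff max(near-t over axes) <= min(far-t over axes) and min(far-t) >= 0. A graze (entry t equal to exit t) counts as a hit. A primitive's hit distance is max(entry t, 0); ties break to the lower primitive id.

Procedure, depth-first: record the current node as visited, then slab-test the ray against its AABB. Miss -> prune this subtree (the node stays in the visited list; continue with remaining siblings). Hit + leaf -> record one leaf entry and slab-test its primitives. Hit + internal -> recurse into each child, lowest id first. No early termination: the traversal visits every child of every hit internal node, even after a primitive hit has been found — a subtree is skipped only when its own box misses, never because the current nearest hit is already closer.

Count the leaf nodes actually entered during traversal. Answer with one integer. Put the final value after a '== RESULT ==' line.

Trace the traversal:
N0 x:[23/2,31] y:[45/2,42] z:[18,75/2] -> hit [45/2,31], descend [1, 4, 6, 12]
  N1 x:[23/2,22] y:[47/2,67/2] z:[41/2,71/2] -> miss, prune
  N4 x:[25/2,33/2] y:[34,42] z:[53/2,36] -> miss, prune
  N6 x:[45/2,61/2] y:[45/2,65/2] z:[39/2,75/2] -> hit [45/2,61/2], descend [3, 7, 9]
    N3 x:[28,61/2] y:[47/2,30] z:[43/2,75/2] -> hit [28,30] leaf, test {P0@t=28, P17(miss), P20(miss)}
    N7 x:[23,49/2] y:[61/2,65/2] z:[22,36] -> miss, prune
    N9 x:[45/2,49/2] y:[45/2,51/2] z:[39/2,28] -> hit [45/2,49/2] leaf, test {P9(miss), P14(miss)}
  N12 x:[55/2,31] y:[69/2,38] z:[18,28] -> miss, prune

Visited [0, 1, 4, 6, 3, 7, 9, 12]. Tests: 8 box, 2 leaf. Nearest: P0.

== RESULT ==
2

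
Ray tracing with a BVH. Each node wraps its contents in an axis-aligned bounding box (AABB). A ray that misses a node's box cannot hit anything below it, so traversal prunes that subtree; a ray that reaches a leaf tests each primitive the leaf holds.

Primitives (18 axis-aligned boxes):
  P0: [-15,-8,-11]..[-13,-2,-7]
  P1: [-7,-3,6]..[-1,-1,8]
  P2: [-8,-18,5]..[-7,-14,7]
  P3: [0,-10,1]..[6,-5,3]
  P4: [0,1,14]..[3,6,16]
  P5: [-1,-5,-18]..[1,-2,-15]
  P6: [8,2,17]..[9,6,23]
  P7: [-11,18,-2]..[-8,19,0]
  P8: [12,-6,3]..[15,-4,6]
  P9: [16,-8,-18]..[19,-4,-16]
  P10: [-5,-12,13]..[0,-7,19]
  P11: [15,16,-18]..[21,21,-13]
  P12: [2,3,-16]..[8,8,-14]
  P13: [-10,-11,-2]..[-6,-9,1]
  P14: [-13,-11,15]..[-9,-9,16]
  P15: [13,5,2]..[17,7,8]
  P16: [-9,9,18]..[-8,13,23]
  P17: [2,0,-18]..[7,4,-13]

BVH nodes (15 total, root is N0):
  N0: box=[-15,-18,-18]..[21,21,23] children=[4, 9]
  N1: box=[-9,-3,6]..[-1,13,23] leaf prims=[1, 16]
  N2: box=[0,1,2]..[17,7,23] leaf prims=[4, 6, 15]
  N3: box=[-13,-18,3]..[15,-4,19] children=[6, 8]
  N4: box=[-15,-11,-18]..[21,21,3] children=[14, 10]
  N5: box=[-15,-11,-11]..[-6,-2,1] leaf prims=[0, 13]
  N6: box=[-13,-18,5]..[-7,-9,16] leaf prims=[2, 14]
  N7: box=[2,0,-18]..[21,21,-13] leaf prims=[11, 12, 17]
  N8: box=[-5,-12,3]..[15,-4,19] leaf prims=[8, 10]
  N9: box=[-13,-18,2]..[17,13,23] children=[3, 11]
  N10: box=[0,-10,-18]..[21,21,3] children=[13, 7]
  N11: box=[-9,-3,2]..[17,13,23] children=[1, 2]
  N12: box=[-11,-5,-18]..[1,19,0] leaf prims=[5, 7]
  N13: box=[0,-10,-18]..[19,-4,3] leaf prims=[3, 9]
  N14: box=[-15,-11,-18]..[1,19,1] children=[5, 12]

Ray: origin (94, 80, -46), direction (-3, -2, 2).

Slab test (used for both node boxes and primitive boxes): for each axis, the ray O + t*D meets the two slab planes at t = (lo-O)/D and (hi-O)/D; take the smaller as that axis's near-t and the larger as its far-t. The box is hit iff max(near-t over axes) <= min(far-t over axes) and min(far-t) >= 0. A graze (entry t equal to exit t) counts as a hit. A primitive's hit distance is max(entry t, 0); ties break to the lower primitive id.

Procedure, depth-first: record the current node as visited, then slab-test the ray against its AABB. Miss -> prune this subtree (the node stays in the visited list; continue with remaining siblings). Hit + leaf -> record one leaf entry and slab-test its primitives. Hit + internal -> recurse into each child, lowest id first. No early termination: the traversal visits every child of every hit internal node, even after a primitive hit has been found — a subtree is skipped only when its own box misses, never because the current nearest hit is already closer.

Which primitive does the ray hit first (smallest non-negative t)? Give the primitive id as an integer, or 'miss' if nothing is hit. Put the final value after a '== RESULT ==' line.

Trace the traversal:
N0 x:[73/3,109/3] y:[59/2,49] z:[14,69/2] -> hit [59/2,69/2], descend [4, 9]
  N4 x:[73/3,109/3] y:[59/2,91/2] z:[14,49/2] -> miss, prune
  N9 x:[77/3,107/3] y:[67/2,49] z:[24,69/2] -> hit [67/2,69/2], descend [3, 11]
    N3 x:[79/3,107/3] y:[42,49] z:[49/2,65/2] -> miss, prune
    N11 x:[77/3,103/3] y:[67/2,83/2] z:[24,69/2] -> hit [67/2,103/3], descend [1, 2]
      N1 x:[95/3,103/3] y:[67/2,83/2] z:[26,69/2] -> hit [67/2,103/3] leaf, test {P1(miss), P16@t=34}
      N2 x:[77/3,94/3] y:[73/2,79/2] z:[24,69/2] -> miss, prune

order=[0, 4, 9, 3, 11, 1, 2]  |boxes|=7  |leaves|=1  hit=P16

== RESULT ==
16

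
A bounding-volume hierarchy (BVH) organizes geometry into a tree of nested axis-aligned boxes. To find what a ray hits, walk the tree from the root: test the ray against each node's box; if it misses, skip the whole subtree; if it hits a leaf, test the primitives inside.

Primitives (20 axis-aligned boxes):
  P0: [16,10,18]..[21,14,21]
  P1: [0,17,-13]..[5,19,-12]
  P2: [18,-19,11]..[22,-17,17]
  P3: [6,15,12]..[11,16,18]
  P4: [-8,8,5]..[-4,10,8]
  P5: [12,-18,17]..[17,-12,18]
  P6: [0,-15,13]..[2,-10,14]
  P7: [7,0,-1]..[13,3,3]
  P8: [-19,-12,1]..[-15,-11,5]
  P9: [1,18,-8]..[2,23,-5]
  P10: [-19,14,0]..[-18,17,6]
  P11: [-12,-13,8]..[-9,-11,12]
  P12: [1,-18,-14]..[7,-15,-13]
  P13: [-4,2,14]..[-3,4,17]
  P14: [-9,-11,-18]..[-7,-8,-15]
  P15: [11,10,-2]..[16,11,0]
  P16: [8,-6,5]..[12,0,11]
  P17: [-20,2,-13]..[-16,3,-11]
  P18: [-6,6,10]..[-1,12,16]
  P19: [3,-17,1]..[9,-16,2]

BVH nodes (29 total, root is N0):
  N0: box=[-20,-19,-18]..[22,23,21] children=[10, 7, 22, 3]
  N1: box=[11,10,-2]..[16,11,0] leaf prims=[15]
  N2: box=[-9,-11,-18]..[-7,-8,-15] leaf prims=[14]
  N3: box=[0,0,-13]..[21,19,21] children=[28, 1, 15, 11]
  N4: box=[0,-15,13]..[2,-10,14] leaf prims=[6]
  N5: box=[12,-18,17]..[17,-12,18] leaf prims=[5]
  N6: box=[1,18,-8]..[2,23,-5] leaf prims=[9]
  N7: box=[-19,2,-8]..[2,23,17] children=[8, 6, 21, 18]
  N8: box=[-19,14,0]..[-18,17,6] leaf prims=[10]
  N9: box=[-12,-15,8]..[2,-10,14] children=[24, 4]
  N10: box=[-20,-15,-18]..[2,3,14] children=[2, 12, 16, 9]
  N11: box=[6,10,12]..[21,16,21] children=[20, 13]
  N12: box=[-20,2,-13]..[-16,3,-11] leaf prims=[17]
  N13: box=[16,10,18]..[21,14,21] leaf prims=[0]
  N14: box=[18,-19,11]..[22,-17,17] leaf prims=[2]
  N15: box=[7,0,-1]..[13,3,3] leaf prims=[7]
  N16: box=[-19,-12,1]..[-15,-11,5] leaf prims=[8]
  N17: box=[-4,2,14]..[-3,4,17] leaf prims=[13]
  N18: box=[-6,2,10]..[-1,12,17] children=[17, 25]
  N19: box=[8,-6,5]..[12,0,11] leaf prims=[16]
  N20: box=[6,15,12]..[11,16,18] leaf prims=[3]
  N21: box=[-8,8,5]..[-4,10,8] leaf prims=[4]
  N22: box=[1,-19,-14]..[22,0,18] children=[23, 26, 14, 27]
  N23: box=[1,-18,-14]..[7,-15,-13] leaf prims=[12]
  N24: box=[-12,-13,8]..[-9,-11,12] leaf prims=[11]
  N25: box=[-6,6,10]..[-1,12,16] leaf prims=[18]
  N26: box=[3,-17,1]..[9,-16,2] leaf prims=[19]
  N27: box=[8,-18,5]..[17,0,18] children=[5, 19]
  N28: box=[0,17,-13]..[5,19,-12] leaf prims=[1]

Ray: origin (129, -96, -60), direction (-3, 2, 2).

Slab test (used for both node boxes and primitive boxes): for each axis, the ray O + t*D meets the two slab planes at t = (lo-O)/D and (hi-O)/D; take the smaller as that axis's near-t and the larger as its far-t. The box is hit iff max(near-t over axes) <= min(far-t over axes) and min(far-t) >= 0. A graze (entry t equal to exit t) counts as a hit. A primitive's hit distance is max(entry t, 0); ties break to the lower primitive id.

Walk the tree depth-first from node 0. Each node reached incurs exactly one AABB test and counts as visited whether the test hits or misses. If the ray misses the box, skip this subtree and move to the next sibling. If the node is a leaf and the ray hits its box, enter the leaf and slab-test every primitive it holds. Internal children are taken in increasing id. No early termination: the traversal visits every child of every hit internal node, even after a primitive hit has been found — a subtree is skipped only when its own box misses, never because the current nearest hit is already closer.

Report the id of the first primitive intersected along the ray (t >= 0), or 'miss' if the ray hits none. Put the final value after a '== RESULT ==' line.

Walk:
N0 x:[107/3,149/3] y:[77/2,119/2] z:[21,81/2] -> hit [77/2,81/2], descend [3, 7, 10, 22]
  N3 x:[36,43] y:[48,115/2] z:[47/2,81/2] -> miss, prune
  N7 x:[127/3,148/3] y:[49,119/2] z:[26,77/2] -> miss, prune
  N10 x:[127/3,149/3] y:[81/2,99/2] z:[21,37] -> miss, prune
  N22 x:[107/3,128/3] y:[77/2,48] z:[23,39] -> hit [77/2,39], descend [14, 23, 26, 27]
    N14 x:[107/3,37] y:[77/2,79/2] z:[71/2,77/2] -> miss, prune
    N23 x:[122/3,128/3] y:[39,81/2] z:[23,47/2] -> miss, prune
    N26 x:[40,42] y:[79/2,40] z:[61/2,31] -> miss, prune
    N27 x:[112/3,121/3] y:[39,48] z:[65/2,39] -> hit [39,39], descend [5, 19]
      N5 x:[112/3,39] y:[39,42] z:[77/2,39] -> hit [39,39] leaf, test {P5@t=39}
      N19 x:[39,121/3] y:[45,48] z:[65/2,71/2] -> miss, prune

order=[0, 3, 7, 10, 22, 14, 23, 26, 27, 5, 19]  |boxes|=11  |leaves|=1  hit=P5

== RESULT ==
5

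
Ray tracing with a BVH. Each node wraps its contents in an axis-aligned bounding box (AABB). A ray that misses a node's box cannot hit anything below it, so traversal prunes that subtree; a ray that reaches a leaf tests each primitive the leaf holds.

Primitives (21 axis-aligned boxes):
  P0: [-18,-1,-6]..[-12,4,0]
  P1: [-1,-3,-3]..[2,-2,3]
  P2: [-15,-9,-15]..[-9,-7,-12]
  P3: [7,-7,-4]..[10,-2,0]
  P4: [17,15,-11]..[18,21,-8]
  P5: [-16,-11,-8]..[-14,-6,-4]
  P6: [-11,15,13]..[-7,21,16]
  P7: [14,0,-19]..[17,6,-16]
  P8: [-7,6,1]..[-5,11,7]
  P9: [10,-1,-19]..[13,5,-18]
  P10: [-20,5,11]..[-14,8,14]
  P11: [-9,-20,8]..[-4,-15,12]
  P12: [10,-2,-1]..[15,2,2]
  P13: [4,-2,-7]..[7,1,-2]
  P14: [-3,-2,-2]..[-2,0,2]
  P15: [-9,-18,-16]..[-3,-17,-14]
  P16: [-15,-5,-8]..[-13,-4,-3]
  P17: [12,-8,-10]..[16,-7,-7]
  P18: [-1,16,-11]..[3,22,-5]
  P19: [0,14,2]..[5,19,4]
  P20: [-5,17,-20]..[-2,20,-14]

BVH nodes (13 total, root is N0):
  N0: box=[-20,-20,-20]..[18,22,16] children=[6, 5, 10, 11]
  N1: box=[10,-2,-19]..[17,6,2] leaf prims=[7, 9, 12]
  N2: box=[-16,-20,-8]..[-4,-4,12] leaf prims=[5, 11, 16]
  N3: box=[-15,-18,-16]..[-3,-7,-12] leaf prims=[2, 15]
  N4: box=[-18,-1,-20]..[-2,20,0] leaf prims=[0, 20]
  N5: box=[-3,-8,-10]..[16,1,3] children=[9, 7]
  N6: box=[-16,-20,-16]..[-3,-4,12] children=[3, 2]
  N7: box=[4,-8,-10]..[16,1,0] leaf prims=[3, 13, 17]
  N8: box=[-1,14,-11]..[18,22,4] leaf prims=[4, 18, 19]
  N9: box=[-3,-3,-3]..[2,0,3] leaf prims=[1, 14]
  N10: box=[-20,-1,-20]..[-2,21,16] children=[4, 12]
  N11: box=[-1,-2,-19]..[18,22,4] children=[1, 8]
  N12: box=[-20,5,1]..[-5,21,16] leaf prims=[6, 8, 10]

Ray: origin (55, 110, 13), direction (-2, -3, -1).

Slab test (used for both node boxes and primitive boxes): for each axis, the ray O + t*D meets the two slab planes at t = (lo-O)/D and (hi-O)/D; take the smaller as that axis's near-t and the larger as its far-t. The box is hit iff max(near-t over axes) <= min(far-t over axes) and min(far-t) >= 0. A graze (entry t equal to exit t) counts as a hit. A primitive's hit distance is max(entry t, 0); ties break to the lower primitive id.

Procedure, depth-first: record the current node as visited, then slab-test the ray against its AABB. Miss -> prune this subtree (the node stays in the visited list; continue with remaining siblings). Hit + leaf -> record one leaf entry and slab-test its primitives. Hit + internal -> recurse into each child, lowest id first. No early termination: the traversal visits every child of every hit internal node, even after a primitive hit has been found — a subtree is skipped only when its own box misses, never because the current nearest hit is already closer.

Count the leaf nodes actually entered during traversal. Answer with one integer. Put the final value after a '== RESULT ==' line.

Traverse from the root:
N0 x:[37/2,75/2] y:[88/3,130/3] z:[-3,33] -> hit [88/3,33], descend [5, 6, 10, 11]
  N5 x:[39/2,29] y:[109/3,118/3] z:[10,23] -> miss, prune
  N6 x:[29,71/2] y:[38,130/3] z:[1,29] -> miss, prune
  N10 x:[57/2,75/2] y:[89/3,37] z:[-3,33] -> hit [89/3,33], descend [4, 12]
    N4 x:[57/2,73/2] y:[30,37] z:[13,33] -> hit [30,33] leaf, test {P0(miss), P20@t=30}
    N12 x:[30,75/2] y:[89/3,35] z:[-3,12] -> miss, prune
  N11 x:[37/2,28] y:[88/3,112/3] z:[9,32] -> miss, prune

order=[0, 5, 6, 10, 4, 12, 11]  |boxes|=7  |leaves|=1  hit=P20

== RESULT ==
1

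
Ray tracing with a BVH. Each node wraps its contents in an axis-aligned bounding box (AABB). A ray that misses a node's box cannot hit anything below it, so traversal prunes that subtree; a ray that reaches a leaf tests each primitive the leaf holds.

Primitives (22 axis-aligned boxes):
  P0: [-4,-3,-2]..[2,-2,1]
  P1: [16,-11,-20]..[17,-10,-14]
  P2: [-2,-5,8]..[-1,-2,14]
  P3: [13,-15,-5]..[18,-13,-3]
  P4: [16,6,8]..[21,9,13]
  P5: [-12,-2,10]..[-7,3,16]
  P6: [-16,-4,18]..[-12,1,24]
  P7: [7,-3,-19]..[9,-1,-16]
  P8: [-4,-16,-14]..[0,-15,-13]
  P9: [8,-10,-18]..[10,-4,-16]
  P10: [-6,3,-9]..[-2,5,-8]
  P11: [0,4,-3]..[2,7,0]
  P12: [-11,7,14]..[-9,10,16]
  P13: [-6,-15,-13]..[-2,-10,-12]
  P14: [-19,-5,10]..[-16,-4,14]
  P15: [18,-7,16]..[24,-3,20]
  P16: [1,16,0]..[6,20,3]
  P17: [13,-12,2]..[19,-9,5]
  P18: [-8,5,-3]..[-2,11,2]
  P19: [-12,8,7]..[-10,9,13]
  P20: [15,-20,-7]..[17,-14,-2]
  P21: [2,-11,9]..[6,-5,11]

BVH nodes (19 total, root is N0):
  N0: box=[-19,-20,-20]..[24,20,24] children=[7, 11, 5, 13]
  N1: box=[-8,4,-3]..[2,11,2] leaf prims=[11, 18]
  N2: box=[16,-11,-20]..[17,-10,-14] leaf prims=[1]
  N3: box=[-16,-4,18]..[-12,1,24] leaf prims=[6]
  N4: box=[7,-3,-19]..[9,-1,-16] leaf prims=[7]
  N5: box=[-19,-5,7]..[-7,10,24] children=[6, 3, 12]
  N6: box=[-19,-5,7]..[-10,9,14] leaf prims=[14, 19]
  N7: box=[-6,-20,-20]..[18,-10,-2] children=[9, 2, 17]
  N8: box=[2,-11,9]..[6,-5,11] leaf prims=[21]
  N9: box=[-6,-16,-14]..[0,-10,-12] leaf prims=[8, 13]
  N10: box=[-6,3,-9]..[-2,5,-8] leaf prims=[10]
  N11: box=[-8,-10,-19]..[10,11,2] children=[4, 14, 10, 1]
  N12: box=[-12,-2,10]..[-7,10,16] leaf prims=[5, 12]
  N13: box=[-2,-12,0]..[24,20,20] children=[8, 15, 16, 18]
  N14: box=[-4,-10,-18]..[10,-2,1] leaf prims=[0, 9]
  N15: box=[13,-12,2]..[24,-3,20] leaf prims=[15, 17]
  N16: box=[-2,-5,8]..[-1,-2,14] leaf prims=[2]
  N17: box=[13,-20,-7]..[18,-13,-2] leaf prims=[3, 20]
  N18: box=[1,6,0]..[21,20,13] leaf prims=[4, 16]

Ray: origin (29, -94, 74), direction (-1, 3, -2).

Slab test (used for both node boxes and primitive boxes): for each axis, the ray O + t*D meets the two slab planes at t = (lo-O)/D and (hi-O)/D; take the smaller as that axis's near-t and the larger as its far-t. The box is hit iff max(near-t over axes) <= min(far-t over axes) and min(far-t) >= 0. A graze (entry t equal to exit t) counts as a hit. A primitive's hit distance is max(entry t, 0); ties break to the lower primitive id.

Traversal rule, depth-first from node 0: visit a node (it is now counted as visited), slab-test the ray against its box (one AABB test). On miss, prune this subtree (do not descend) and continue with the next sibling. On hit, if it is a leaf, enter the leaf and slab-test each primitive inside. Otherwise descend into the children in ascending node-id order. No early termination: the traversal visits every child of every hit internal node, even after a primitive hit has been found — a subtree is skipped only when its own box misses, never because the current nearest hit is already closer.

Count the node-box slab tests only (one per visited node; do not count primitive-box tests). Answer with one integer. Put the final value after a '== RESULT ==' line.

Trace the traversal:
N0 x:[5,48] y:[74/3,38] z:[25,47] -> hit [25,38], descend [5, 7, 11, 13]
  N5 x:[36,48] y:[89/3,104/3] z:[25,67/2] -> miss, prune
  N7 x:[11,35] y:[74/3,28] z:[38,47] -> miss, prune
  N11 x:[19,37] y:[28,35] z:[36,93/2] -> miss, prune
  N13 x:[5,31] y:[82/3,38] z:[27,37] -> hit [82/3,31], descend [8, 15, 16, 18]
    N8 x:[23,27] y:[83/3,89/3] z:[63/2,65/2] -> miss, prune
    N15 x:[5,16] y:[82/3,91/3] z:[27,36] -> miss, prune
    N16 x:[30,31] y:[89/3,92/3] z:[30,33] -> hit [30,92/3] leaf, test {P2@t=30}
    N18 x:[8,28] y:[100/3,38] z:[61/2,37] -> miss, prune

9 AABB tests over nodes [0, 5, 7, 11, 13, 8, 15, 16, 18]; 1 leaf entered; closest P2.

== RESULT ==
9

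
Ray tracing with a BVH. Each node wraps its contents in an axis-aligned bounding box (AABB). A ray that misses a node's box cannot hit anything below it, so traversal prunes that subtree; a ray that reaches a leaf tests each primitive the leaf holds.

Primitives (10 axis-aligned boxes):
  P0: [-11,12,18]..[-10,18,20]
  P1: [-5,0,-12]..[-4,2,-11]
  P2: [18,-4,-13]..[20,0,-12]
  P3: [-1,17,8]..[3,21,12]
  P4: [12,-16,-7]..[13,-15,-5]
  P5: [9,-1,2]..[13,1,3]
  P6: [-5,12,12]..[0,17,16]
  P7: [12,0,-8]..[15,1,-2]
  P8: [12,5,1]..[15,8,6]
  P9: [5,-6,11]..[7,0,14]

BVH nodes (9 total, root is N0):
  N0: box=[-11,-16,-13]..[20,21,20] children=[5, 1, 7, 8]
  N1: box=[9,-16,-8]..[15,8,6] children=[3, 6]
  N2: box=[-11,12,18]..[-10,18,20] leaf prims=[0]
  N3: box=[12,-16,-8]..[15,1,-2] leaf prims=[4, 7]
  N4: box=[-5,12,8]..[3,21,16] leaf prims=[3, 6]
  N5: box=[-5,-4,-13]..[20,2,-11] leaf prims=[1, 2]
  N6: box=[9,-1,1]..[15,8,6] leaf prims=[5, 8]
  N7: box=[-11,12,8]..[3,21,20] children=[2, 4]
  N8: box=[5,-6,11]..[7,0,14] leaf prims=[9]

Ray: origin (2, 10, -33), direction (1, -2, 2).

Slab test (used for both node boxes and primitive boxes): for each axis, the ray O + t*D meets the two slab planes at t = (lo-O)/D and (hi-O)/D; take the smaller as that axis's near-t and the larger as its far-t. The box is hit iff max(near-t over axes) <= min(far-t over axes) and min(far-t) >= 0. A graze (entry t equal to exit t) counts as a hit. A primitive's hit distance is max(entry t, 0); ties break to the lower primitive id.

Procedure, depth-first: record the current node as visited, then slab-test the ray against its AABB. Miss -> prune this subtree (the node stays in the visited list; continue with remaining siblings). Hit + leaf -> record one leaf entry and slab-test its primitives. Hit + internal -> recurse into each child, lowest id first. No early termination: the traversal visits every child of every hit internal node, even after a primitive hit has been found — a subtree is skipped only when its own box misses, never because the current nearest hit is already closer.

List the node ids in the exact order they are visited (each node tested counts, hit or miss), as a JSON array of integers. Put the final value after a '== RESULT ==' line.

Traverse from the root:
N0 x:[-13,18] y:[-11/2,13] z:[10,53/2] -> hit [10,13], descend [1, 5, 7, 8]
  N1 x:[7,13] y:[1,13] z:[25/2,39/2] -> hit [25/2,13], descend [3, 6]
    N3 x:[10,13] y:[9/2,13] z:[25/2,31/2] -> hit [25/2,13] leaf, test {P4(miss), P7(miss)}
    N6 x:[7,13] y:[1,11/2] z:[17,39/2] -> miss, prune
  N5 x:[-7,18] y:[4,7] z:[10,11] -> miss, prune
  N7 x:[-13,1] y:[-11/2,-1] z:[41/2,53/2] -> miss, prune
  N8 x:[3,5] y:[5,8] z:[22,47/2] -> miss, prune

Visited [0, 1, 3, 6, 5, 7, 8]. Tests: 7 box, 1 leaf. Nearest: miss.

== RESULT ==
[0, 1, 3, 6, 5, 7, 8]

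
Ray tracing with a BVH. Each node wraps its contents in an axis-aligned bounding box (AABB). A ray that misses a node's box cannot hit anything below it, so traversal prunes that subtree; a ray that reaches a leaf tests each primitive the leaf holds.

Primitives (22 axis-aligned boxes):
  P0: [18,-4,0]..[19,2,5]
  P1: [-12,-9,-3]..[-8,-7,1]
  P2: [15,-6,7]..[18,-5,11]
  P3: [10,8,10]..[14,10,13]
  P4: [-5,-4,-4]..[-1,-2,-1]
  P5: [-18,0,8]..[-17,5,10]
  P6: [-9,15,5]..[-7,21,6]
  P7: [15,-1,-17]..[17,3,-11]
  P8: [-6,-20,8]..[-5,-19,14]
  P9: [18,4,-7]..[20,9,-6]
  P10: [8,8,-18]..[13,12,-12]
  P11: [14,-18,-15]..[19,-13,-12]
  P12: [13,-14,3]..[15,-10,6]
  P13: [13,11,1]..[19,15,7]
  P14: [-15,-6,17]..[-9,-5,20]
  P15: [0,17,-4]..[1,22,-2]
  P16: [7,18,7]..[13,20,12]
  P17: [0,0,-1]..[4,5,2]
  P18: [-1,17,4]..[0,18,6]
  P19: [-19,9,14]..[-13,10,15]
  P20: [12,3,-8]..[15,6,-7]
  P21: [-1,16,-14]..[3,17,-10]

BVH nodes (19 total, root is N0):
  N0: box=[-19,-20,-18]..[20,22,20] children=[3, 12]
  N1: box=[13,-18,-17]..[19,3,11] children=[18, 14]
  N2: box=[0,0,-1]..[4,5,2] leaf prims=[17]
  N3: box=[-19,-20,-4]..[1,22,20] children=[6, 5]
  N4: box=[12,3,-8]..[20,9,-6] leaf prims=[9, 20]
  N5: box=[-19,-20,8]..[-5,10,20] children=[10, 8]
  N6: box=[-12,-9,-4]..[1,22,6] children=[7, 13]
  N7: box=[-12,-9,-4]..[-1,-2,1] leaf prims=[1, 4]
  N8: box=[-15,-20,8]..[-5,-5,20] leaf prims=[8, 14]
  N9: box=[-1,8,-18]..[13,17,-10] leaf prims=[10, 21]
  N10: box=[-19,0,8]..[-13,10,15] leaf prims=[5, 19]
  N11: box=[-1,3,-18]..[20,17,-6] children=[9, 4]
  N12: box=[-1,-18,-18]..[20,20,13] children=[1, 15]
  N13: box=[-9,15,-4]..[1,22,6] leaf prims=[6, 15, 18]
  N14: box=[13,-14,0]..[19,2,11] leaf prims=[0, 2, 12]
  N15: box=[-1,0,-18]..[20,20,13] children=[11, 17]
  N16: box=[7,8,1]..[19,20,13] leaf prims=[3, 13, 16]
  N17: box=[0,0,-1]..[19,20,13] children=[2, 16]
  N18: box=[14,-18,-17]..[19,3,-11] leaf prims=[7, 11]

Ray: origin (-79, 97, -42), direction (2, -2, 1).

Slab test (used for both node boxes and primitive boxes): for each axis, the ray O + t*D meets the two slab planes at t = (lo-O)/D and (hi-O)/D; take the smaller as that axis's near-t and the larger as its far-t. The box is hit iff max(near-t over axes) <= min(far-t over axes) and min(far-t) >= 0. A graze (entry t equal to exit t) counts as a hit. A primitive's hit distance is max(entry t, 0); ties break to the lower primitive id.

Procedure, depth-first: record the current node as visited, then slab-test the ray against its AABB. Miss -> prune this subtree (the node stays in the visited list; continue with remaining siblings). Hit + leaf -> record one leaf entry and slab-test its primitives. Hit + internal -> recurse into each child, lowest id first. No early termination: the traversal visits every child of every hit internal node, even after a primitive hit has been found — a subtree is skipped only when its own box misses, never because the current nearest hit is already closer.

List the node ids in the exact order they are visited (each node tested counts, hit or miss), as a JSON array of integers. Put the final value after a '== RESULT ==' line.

Traverse from the root:
N0 x:[30,99/2] y:[75/2,117/2] z:[24,62] -> hit [75/2,99/2], descend [3, 12]
  N3 x:[30,40] y:[75/2,117/2] z:[38,62] -> hit [38,40], descend [5, 6]
    N5 x:[30,37] y:[87/2,117/2] z:[50,62] -> miss, prune
    N6 x:[67/2,40] y:[75/2,53] z:[38,48] -> hit [38,40], descend [7, 13]
      N7 x:[67/2,39] y:[99/2,53] z:[38,43] -> miss, prune
      N13 x:[35,40] y:[75/2,41] z:[38,48] -> hit [38,40] leaf, test {P6(miss), P15@t=79/2, P18(miss)}
  N12 x:[39,99/2] y:[77/2,115/2] z:[24,55] -> hit [39,99/2], descend [1, 15]
    N1 x:[46,49] y:[47,115/2] z:[25,53] -> hit [47,49], descend [14, 18]
      N14 x:[46,49] y:[95/2,111/2] z:[42,53] -> hit [95/2,49] leaf, test {P0(miss), P2(miss), P12(miss)}
      N18 x:[93/2,49] y:[47,115/2] z:[25,31] -> miss, prune
    N15 x:[39,99/2] y:[77/2,97/2] z:[24,55] -> hit [39,97/2], descend [11, 17]
      N11 x:[39,99/2] y:[40,47] z:[24,36] -> miss, prune
      N17 x:[79/2,49] y:[77/2,97/2] z:[41,55] -> hit [41,97/2], descend [2, 16]
        N2 x:[79/2,83/2] y:[46,97/2] z:[41,44] -> miss, prune
        N16 x:[43,49] y:[77/2,89/2] z:[43,55] -> hit [43,89/2] leaf, test {P3(miss), P13(miss), P16(miss)}

15 AABB tests over nodes [0, 3, 5, 6, 7, 13, 12, 1, 14, 18, 15, 11, 17, 2, 16]; 3 leaves entered; closest P15.

== RESULT ==
[0, 3, 5, 6, 7, 13, 12, 1, 14, 18, 15, 11, 17, 2, 16]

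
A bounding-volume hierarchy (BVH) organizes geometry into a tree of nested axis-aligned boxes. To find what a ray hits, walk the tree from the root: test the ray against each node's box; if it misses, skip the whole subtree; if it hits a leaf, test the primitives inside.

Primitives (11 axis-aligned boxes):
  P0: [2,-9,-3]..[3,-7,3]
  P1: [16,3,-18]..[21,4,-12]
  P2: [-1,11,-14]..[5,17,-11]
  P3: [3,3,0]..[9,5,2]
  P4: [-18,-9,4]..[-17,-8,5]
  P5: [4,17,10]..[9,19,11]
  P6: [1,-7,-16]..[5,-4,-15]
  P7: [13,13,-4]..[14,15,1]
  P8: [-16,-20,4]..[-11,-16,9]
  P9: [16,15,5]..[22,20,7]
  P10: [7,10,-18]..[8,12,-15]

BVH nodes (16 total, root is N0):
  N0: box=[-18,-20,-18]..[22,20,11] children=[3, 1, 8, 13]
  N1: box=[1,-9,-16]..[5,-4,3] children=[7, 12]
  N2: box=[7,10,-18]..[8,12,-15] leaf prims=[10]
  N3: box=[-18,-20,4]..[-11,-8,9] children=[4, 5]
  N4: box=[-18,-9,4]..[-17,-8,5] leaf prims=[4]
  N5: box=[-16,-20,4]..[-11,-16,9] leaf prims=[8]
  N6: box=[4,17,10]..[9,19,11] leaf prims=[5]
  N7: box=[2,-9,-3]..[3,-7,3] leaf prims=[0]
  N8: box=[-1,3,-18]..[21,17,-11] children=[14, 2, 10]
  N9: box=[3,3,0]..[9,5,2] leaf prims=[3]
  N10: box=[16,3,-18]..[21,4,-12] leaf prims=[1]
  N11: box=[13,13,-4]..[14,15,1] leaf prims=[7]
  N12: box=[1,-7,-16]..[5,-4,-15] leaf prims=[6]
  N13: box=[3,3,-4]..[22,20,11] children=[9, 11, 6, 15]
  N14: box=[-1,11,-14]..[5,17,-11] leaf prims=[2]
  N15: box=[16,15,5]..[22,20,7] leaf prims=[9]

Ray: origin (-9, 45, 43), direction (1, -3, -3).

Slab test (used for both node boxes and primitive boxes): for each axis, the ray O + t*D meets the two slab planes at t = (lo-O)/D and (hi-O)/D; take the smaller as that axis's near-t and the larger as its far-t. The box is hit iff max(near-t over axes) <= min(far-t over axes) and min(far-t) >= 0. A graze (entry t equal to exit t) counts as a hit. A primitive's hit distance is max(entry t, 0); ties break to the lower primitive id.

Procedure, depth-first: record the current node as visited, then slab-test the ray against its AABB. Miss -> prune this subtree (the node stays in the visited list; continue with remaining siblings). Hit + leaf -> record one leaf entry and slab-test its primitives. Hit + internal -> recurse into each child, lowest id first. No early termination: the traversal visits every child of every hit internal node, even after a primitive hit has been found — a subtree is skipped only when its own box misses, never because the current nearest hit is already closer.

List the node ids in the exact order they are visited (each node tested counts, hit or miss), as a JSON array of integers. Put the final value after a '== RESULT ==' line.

Walk:
N0 x:[-9,31] y:[25/3,65/3] z:[32/3,61/3] -> hit [32/3,61/3], descend [1, 3, 8, 13]
  N1 x:[10,14] y:[49/3,18] z:[40/3,59/3] -> miss, prune
  N3 x:[-9,-2] y:[53/3,65/3] z:[34/3,13] -> miss, prune
  N8 x:[8,30] y:[28/3,14] z:[18,61/3] -> miss, prune
  N13 x:[12,31] y:[25/3,14] z:[32/3,47/3] -> hit [12,14], descend [6, 9, 11, 15]
    N6 x:[13,18] y:[26/3,28/3] z:[32/3,11] -> miss, prune
    N9 x:[12,18] y:[40/3,14] z:[41/3,43/3] -> hit [41/3,14] leaf, test {P3@t=41/3}
    N11 x:[22,23] y:[10,32/3] z:[14,47/3] -> miss, prune
    N15 x:[25,31] y:[25/3,10] z:[12,38/3] -> miss, prune

order=[0, 1, 3, 8, 13, 6, 9, 11, 15]  |boxes|=9  |leaves|=1  hit=P3

== RESULT ==
[0, 1, 3, 8, 13, 6, 9, 11, 15]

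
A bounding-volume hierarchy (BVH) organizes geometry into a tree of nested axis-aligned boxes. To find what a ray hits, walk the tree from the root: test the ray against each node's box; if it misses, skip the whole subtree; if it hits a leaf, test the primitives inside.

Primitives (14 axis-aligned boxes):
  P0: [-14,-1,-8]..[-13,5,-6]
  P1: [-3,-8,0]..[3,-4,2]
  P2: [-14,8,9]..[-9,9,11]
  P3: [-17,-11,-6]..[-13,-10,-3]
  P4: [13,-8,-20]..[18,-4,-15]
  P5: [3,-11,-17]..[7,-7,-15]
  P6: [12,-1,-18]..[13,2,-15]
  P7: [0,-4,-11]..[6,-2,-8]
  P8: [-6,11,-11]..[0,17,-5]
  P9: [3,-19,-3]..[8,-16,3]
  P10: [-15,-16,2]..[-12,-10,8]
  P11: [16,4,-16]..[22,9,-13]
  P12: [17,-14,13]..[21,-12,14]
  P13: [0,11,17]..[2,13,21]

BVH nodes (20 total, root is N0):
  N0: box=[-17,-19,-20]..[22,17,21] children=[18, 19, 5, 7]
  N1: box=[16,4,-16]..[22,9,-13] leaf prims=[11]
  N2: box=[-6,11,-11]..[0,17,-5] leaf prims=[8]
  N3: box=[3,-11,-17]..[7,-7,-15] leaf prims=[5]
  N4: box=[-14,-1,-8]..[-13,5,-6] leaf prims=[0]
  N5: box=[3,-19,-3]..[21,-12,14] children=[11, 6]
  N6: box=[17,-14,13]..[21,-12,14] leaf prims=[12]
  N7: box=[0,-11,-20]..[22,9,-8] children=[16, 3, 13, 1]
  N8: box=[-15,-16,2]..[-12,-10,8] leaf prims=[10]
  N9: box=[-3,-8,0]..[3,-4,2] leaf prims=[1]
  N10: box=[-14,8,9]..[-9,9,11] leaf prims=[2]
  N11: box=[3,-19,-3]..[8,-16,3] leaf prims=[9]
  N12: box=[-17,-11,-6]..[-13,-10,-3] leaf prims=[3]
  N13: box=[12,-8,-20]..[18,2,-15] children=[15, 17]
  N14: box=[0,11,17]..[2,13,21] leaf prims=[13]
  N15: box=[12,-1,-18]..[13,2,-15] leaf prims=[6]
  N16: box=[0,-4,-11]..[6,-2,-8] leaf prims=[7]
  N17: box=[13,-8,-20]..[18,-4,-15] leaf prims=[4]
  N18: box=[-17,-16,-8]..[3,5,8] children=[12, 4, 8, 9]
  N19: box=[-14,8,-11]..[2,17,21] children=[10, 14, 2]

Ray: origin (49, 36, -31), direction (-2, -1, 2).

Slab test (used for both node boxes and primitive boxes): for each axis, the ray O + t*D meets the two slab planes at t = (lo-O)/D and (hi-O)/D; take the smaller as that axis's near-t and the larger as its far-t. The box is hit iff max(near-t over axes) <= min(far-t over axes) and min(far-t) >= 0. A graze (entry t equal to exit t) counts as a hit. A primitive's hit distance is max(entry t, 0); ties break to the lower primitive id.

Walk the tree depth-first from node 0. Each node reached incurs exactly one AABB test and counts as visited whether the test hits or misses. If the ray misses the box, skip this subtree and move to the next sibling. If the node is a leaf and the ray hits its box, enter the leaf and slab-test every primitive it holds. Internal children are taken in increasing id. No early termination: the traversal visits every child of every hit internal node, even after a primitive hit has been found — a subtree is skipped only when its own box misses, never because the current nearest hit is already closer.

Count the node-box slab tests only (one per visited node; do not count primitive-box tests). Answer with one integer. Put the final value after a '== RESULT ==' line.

Traverse from the root:
N0 x:[27/2,33] y:[19,55] z:[11/2,26] -> hit [19,26], descend [5, 7, 18, 19]
  N5 x:[14,23] y:[48,55] z:[14,45/2] -> miss, prune
  N7 x:[27/2,49/2] y:[27,47] z:[11/2,23/2] -> miss, prune
  N18 x:[23,33] y:[31,52] z:[23/2,39/2] -> miss, prune
  N19 x:[47/2,63/2] y:[19,28] z:[10,26] -> hit [47/2,26], descend [2, 10, 14]
    N2 x:[49/2,55/2] y:[19,25] z:[10,13] -> miss, prune
    N10 x:[29,63/2] y:[27,28] z:[20,21] -> miss, prune
    N14 x:[47/2,49/2] y:[23,25] z:[24,26] -> hit [24,49/2] leaf, test {P13@t=24}

8 AABB tests over nodes [0, 5, 7, 18, 19, 2, 10, 14]; 1 leaf entered; closest P13.

== RESULT ==
8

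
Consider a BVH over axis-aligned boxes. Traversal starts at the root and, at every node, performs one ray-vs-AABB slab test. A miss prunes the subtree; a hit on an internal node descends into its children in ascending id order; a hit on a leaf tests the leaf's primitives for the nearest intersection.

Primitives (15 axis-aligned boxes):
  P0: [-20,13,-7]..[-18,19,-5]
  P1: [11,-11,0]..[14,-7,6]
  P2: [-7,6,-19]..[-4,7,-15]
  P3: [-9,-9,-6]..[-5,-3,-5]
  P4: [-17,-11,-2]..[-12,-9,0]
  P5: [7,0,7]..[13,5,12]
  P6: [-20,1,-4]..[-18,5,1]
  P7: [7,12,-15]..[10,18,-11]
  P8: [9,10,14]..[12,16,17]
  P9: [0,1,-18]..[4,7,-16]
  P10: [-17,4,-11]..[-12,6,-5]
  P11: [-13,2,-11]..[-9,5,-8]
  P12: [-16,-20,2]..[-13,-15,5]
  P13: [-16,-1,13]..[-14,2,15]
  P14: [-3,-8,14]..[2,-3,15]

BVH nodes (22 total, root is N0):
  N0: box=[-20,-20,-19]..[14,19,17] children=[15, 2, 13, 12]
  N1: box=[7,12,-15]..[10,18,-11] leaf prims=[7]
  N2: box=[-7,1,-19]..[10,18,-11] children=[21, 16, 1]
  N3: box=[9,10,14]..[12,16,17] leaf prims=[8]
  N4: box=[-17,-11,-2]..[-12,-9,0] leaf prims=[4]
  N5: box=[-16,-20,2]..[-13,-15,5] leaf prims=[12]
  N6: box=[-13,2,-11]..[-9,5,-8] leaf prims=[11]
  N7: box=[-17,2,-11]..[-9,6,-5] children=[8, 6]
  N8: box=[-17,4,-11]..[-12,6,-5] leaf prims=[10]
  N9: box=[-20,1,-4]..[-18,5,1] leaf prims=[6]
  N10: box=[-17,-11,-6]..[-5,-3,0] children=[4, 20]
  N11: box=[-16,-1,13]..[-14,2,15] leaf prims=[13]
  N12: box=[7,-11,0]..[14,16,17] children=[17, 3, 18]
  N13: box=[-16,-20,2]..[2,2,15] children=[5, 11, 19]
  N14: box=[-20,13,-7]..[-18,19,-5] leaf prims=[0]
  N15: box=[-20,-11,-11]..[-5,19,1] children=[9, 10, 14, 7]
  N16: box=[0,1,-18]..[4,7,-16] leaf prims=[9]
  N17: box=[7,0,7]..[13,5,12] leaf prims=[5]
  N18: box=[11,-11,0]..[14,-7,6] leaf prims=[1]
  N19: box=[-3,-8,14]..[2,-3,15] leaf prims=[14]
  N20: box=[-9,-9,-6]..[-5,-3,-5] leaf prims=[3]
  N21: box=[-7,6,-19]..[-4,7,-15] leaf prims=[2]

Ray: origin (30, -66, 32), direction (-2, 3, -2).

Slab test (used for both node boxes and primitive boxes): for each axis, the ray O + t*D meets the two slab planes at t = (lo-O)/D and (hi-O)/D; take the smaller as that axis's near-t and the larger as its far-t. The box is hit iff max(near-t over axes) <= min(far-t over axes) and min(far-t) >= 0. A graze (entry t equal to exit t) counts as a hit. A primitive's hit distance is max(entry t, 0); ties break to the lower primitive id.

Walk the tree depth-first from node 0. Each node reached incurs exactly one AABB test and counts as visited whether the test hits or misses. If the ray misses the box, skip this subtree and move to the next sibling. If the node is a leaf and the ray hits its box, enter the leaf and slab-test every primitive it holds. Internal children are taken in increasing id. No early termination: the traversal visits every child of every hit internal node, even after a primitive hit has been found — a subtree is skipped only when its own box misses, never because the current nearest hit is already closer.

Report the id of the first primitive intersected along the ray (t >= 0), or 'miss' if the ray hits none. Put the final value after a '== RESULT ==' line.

Traverse from the root:
N0 x:[8,25] y:[46/3,85/3] z:[15/2,51/2] -> hit [46/3,25], descend [2, 12, 13, 15]
  N2 x:[10,37/2] y:[67/3,28] z:[43/2,51/2] -> miss, prune
  N12 x:[8,23/2] y:[55/3,82/3] z:[15/2,16] -> miss, prune
  N13 x:[14,23] y:[46/3,68/3] z:[17/2,15] -> miss, prune
  N15 x:[35/2,25] y:[55/3,85/3] z:[31/2,43/2] -> hit [55/3,43/2], descend [7, 9, 10, 14]
    N7 x:[39/2,47/2] y:[68/3,24] z:[37/2,43/2] -> miss, prune
    N9 x:[24,25] y:[67/3,71/3] z:[31/2,18] -> miss, prune
    N10 x:[35/2,47/2] y:[55/3,21] z:[16,19] -> hit [55/3,19], descend [4, 20]
      N4 x:[21,47/2] y:[55/3,19] z:[16,17] -> miss, prune
      N20 x:[35/2,39/2] y:[19,21] z:[37/2,19] -> hit [19,19] leaf, test {P3@t=19}
    N14 x:[24,25] y:[79/3,85/3] z:[37/2,39/2] -> miss, prune

Visited [0, 2, 12, 13, 15, 7, 9, 10, 4, 20, 14]. Tests: 11 box, 1 leaf. Nearest: P3.

== RESULT ==
3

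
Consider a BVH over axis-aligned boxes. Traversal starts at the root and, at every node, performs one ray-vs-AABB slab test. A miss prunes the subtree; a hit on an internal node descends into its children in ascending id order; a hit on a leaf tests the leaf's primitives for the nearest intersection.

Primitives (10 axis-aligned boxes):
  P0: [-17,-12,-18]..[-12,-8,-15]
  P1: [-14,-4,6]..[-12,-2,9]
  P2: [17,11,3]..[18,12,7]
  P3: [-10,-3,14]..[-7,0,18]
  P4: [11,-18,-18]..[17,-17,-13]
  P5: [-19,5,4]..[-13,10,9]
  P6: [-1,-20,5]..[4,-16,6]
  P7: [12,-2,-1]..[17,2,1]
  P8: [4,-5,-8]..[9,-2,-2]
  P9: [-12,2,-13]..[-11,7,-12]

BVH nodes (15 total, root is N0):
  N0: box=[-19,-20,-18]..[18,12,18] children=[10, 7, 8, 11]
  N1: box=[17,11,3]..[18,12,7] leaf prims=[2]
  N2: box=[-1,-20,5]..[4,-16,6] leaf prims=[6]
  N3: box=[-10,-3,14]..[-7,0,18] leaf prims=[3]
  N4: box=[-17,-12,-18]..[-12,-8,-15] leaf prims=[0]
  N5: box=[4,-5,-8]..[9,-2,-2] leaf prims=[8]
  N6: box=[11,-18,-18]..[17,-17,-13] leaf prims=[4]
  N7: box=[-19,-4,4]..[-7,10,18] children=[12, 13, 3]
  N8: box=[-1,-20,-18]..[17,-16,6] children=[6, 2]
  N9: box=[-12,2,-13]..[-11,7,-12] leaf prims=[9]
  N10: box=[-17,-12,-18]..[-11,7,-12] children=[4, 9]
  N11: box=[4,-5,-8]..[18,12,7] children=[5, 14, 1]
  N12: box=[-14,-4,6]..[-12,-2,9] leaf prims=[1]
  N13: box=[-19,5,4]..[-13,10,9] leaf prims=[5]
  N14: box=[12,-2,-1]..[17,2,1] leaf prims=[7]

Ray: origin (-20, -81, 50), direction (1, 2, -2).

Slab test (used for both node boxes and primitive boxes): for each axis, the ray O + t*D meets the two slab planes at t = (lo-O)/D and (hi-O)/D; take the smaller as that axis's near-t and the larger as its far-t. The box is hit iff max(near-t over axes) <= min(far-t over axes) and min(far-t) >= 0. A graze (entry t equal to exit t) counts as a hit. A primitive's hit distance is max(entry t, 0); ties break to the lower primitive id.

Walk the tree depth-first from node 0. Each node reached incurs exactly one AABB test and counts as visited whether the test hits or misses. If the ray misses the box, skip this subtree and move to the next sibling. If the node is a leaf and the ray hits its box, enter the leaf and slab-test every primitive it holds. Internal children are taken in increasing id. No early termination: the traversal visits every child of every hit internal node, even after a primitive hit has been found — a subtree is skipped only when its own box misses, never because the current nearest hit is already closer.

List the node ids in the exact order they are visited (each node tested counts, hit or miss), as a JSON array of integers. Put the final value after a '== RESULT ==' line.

Walk:
N0 x:[1,38] y:[61/2,93/2] z:[16,34] -> hit [61/2,34], descend [7, 8, 10, 11]
  N7 x:[1,13] y:[77/2,91/2] z:[16,23] -> miss, prune
  N8 x:[19,37] y:[61/2,65/2] z:[22,34] -> hit [61/2,65/2], descend [2, 6]
    N2 x:[19,24] y:[61/2,65/2] z:[22,45/2] -> miss, prune
    N6 x:[31,37] y:[63/2,32] z:[63/2,34] -> hit [63/2,32] leaf, test {P4@t=63/2}
  N10 x:[3,9] y:[69/2,44] z:[31,34] -> miss, prune
  N11 x:[24,38] y:[38,93/2] z:[43/2,29] -> miss, prune

order=[0, 7, 8, 2, 6, 10, 11]  |boxes|=7  |leaves|=1  hit=P4

== RESULT ==
[0, 7, 8, 2, 6, 10, 11]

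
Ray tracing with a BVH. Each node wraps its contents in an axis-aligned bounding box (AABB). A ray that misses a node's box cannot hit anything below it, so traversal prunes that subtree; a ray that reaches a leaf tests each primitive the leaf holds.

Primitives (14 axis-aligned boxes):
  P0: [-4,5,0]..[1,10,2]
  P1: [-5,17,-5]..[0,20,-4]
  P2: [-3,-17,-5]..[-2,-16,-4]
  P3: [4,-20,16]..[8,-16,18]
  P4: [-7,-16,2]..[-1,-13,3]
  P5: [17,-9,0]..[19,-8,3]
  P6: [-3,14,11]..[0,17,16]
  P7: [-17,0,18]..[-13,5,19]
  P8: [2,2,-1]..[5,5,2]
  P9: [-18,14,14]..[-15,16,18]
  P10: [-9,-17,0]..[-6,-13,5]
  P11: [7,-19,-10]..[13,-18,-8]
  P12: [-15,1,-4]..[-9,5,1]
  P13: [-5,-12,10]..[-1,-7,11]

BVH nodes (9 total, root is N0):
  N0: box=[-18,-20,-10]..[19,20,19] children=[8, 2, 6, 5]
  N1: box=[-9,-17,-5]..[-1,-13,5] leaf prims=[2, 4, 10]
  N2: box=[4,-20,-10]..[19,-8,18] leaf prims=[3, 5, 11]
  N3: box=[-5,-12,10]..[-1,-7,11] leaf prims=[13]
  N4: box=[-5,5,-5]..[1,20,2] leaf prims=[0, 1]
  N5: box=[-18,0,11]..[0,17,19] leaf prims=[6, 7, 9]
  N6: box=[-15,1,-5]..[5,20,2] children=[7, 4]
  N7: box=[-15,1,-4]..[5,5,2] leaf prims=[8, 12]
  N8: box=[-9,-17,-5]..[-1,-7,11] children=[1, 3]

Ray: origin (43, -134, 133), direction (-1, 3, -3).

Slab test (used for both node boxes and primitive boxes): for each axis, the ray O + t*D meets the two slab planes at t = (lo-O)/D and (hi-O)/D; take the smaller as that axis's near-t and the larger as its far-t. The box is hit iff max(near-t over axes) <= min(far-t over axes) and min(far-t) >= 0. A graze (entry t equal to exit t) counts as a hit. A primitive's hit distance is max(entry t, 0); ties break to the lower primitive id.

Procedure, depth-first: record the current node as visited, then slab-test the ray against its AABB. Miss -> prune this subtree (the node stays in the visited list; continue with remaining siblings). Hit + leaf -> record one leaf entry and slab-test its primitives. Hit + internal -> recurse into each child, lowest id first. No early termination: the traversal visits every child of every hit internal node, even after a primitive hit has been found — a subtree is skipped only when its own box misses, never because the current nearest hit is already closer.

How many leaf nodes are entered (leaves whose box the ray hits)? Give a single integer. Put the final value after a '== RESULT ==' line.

Traverse from the root:
N0 x:[24,61] y:[38,154/3] z:[38,143/3] -> hit [38,143/3], descend [2, 5, 6, 8]
  N2 x:[24,39] y:[38,42] z:[115/3,143/3] -> hit [115/3,39] leaf, test {P3@t=115/3, P5(miss), P11(miss)}
  N5 x:[43,61] y:[134/3,151/3] z:[38,122/3] -> miss, prune
  N6 x:[38,58] y:[45,154/3] z:[131/3,46] -> hit [45,46], descend [4, 7]
    N4 x:[42,48] y:[139/3,154/3] z:[131/3,46] -> miss, prune
    N7 x:[38,58] y:[45,139/3] z:[131/3,137/3] -> hit [45,137/3] leaf, test {P8(miss), P12(miss)}
  N8 x:[44,52] y:[39,127/3] z:[122/3,46] -> miss, prune

7 AABB tests over nodes [0, 2, 5, 6, 4, 7, 8]; 2 leaves entered; closest P3.

== RESULT ==
2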